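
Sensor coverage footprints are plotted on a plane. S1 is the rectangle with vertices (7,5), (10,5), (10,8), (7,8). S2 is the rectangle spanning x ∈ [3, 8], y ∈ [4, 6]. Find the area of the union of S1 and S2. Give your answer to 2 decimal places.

By inclusion–exclusion:
Individual areas: |S1| = 9, |S2| = 10.
|S1∩S2|: x∈[7,8], y∈[5,6] → 1·1 = 1.
|S1 ∪ S2| = 19 − 1 = 18.00.

18.00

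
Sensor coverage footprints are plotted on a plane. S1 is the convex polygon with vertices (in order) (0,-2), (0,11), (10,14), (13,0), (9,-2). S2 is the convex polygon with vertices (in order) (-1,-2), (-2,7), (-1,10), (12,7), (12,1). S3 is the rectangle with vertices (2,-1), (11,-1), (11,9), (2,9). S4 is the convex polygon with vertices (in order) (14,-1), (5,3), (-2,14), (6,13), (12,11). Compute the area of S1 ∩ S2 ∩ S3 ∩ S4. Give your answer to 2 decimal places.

48.01

The intersection is the polygon with vertices (11,0.769), (10.354,0.62), (5,3), (2,7.714), (2,9), (3.333,9), (11,7.231).
By the shoelace formula its area is 48.01.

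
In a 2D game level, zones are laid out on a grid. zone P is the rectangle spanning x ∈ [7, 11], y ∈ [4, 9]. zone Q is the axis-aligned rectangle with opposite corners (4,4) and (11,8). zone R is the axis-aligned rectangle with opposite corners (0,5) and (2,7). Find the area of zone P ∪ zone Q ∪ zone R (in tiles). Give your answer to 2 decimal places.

36.00

By inclusion–exclusion:
Individual areas: |zone P| = 20, |zone Q| = 28, |zone R| = 4.
|zone P∩zone Q|: x∈[7,11], y∈[4,8] → 4·4 = 16.
|zone P∩zone R| = 0 (no overlap).
|zone Q∩zone R| = 0 (no overlap).
|zone P∩zone Q∩zone R| = 0.
|zone P ∪ zone Q ∪ zone R| = 52 − 16 + 0 = 36.00.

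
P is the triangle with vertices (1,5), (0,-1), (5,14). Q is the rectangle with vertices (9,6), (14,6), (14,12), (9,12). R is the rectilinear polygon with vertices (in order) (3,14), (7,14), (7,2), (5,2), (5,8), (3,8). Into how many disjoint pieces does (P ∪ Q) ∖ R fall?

(P ∪ Q) ∖ R splits into 2 disjoint pieces (area 6, area 30).

2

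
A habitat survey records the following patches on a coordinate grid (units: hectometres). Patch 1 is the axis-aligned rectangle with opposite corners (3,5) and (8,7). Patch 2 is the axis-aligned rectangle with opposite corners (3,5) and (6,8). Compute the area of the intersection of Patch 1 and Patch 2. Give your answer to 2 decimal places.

|Patch 1∩Patch 2|: x∈[3,6], y∈[5,7] → 3·2 = 6.

6.00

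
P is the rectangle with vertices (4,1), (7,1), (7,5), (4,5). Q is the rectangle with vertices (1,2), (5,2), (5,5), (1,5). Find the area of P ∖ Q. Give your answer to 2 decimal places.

9.00

|P∩Q|: x∈[4,5], y∈[2,5] → 1·3 = 3.
|P| = 12.
|P ∖ Q| = |P| − |P∩Q| = 12 − 3 = 9.00.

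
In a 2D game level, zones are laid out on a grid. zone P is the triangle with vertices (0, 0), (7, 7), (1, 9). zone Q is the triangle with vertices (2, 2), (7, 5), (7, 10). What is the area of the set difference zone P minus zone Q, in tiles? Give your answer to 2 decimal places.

22.83

|zone P| = 28, |zone P∩zone Q| = 5.1724.
|zone P ∖ zone Q| = |zone P| − |zone P∩zone Q| = 28 − 5.1724 = 22.83.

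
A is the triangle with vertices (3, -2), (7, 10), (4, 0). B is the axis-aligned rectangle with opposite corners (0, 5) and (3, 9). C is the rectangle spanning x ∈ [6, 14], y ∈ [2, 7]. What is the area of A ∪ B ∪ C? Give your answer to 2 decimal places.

By inclusion–exclusion:
Individual areas: |A| = 2, |B| = 12, |C| = 40.
|A∩B| = 0.
|A∩C| = 0.0167.
|B∩C| = 0 (no overlap).
|A∩B∩C| = 0.
|A ∪ B ∪ C| = 54 − 0.0167 + 0 = 53.98.

53.98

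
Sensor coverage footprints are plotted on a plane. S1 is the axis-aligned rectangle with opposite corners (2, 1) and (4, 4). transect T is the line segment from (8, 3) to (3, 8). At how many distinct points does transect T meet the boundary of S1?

0

The segment lies entirely outside S1 and never meets its boundary.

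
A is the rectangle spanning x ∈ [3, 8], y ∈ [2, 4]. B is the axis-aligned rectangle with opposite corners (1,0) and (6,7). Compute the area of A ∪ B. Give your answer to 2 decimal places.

39.00

By inclusion–exclusion:
Individual areas: |A| = 10, |B| = 35.
|A∩B|: x∈[3,6], y∈[2,4] → 3·2 = 6.
|A ∪ B| = 45 − 6 = 39.00.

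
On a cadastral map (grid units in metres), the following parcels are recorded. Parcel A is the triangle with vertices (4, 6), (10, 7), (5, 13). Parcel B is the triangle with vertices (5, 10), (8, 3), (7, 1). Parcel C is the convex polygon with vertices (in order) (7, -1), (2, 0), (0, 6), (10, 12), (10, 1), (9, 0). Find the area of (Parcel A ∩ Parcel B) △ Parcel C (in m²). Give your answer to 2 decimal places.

85.78

|Parcel A ∩ Parcel B| = 1.3645.
|(Parcel A ∩ Parcel B) ∩ Parcel C| = 1.2921.
|(Parcel A ∩ Parcel B) △ Parcel C| = 1.3645 + 87 − 2.5841 = 85.78.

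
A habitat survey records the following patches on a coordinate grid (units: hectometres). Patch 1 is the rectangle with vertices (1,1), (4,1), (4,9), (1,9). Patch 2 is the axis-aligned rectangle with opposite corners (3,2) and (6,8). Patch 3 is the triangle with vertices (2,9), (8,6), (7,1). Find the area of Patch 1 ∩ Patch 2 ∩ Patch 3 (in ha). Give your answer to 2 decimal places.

1.40

The intersection is the polygon with vertices (3,8), (4,8), (4,5.8), (3,7.4).
By the shoelace formula its area is 1.40.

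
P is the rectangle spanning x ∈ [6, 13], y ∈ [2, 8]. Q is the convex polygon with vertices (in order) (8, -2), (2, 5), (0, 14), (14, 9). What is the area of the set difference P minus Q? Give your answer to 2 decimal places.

7.28

|P| = 42, |P∩Q| = 34.7197.
|P ∖ Q| = |P| − |P∩Q| = 42 − 34.7197 = 7.28.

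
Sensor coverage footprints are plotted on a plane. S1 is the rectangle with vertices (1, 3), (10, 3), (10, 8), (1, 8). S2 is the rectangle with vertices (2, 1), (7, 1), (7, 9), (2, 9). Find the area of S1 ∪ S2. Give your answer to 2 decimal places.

By inclusion–exclusion:
Individual areas: |S1| = 45, |S2| = 40.
|S1∩S2|: x∈[2,7], y∈[3,8] → 5·5 = 25.
|S1 ∪ S2| = 85 − 25 = 60.00.

60.00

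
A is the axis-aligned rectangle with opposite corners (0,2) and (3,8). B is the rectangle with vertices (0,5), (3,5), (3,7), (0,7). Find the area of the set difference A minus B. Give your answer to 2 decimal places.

|A∩B|: x∈[0,3], y∈[5,7] → 3·2 = 6.
|A| = 18.
|A ∖ B| = |A| − |A∩B| = 18 − 6 = 12.00.

12.00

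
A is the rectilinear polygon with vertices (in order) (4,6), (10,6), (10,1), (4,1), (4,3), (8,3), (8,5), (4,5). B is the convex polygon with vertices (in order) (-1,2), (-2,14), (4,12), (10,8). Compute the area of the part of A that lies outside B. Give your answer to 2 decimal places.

20.58

|A| = 22, |A∩B| = 1.4167.
|A ∖ B| = |A| − |A∩B| = 22 − 1.4167 = 20.58.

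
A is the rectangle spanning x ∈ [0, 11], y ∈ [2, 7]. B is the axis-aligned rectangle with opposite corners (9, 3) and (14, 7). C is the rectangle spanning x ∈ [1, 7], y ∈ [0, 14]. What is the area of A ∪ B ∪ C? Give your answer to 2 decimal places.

121.00

By inclusion–exclusion:
Individual areas: |A| = 55, |B| = 20, |C| = 84.
|A∩B|: x∈[9,11], y∈[3,7] → 2·4 = 8.
|A∩C|: x∈[1,7], y∈[2,7] → 6·5 = 30.
|B∩C| = 0 (no overlap).
|A∩B∩C| = 0.
|A ∪ B ∪ C| = 159 − 38 + 0 = 121.00.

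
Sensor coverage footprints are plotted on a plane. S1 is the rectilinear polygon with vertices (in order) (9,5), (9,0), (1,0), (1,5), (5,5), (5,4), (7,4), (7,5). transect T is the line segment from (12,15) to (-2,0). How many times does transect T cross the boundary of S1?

2

The segment meets the boundary at (1,3.214), (2.667,5).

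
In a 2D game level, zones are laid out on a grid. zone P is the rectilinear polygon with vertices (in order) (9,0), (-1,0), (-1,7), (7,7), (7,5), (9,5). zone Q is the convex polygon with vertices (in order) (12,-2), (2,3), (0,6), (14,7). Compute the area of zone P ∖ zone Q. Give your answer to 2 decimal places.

|zone P| = 66, |zone P∩zone Q| = 35.75.
|zone P ∖ zone Q| = |zone P| − |zone P∩zone Q| = 66 − 35.75 = 30.25.

30.25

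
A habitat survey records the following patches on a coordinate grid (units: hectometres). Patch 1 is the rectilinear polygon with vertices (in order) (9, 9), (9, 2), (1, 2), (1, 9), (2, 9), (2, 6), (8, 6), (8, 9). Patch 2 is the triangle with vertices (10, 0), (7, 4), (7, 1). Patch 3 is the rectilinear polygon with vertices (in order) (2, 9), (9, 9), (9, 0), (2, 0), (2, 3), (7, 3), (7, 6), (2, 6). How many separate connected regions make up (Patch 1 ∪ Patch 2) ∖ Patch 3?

(Patch 1 ∪ Patch 2) ∖ Patch 3 splits into 2 disjoint pieces (area 0.5, area 22).

2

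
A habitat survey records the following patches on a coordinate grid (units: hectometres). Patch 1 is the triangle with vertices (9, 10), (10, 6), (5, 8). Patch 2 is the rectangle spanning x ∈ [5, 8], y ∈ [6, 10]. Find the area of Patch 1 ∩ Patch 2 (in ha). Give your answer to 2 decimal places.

The intersection is the polygon with vertices (5,8), (8,9.5), (8,6.8).
By the shoelace formula its area is 4.05.

4.05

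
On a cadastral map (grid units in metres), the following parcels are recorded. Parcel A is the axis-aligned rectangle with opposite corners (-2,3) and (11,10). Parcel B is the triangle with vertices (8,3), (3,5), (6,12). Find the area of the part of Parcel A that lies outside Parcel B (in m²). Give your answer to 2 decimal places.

71.80

|Parcel A| = 91, |Parcel A∩Parcel B| = 19.1984.
|Parcel A ∖ Parcel B| = |Parcel A| − |Parcel A∩Parcel B| = 91 − 19.1984 = 71.80.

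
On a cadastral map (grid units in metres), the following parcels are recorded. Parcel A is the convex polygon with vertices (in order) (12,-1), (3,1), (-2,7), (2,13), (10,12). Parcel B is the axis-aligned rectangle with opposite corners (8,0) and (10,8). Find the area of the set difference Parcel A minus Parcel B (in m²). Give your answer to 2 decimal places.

115.00

|Parcel A| = 131, |Parcel A∩Parcel B| = 16.
|Parcel A ∖ Parcel B| = |Parcel A| − |Parcel A∩Parcel B| = 131 − 16 = 115.00.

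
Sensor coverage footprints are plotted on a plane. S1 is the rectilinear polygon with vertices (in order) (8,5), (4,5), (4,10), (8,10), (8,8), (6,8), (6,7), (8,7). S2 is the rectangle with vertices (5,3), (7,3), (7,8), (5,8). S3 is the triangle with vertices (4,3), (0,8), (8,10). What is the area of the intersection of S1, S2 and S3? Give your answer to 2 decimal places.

2.43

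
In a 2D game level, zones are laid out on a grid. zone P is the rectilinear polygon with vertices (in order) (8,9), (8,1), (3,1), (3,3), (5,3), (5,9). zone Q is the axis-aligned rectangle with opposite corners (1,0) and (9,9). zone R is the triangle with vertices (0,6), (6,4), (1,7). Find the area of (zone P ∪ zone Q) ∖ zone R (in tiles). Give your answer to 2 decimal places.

|zone P ∪ zone Q| = 72.
|(zone P ∪ zone Q) ∩ zone R| = 3.3333.
|(zone P ∪ zone Q) ∖ zone R| = 72 − 3.3333 = 68.67.

68.67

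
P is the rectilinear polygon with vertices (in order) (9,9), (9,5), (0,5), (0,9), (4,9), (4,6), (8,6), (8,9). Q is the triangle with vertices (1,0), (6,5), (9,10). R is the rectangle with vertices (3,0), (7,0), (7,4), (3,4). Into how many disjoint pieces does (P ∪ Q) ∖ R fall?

(P ∪ Q) ∖ R splits into 2 disjoint pieces (area 26.3917, area 0.5).

2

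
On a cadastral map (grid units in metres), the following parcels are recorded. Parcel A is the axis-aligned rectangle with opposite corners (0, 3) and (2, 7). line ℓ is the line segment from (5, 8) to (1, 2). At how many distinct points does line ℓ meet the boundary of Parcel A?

The segment meets the boundary at (1.667,3), (2,3.5).

2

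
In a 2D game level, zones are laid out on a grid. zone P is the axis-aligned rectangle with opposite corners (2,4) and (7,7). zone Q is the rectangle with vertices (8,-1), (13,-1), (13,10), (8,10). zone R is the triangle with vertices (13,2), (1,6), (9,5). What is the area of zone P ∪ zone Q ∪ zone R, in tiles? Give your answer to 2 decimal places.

By inclusion–exclusion:
Individual areas: |zone P| = 15, |zone Q| = 55, |zone R| = 10.
|zone P∩zone Q| = 0 (no overlap).
|zone P∩zone R| = 3.6458.
|zone Q∩zone R| = 4.8958.
|zone P∩zone Q∩zone R| = 0.
|zone P ∪ zone Q ∪ zone R| = 80 − 8.5417 + 0 = 71.46.

71.46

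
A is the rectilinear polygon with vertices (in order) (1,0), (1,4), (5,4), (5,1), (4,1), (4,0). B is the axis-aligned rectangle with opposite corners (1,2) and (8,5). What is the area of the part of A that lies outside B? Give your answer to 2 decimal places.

7.00

|A| = 15, |A∩B| = 8.
|A ∖ B| = |A| − |A∩B| = 15 − 8 = 7.00.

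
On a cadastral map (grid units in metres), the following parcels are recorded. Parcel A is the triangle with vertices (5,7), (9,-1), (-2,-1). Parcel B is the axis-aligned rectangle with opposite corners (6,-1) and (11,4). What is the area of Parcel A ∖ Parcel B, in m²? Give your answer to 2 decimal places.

|Parcel A| = 44, |Parcel A∩Parcel B| = 8.75.
|Parcel A ∖ Parcel B| = |Parcel A| − |Parcel A∩Parcel B| = 44 − 8.75 = 35.25.

35.25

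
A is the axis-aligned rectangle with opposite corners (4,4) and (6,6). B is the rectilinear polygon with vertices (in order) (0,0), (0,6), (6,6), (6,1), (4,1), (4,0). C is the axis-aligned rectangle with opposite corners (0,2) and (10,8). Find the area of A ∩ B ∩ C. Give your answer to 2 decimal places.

4.00

The intersection is the polygon with vertices (4,4), (4,6), (6,6), (6,4).
By the shoelace formula its area is 4.00.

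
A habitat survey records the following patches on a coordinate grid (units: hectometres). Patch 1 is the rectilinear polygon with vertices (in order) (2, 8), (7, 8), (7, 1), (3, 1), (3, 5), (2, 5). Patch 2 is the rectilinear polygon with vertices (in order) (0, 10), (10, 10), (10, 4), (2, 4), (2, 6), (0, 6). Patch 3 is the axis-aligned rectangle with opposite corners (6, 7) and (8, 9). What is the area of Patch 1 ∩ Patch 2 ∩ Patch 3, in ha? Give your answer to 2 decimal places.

1.00

The intersection is the polygon with vertices (7,7), (6,7), (6,8), (7,8).
By the shoelace formula its area is 1.00.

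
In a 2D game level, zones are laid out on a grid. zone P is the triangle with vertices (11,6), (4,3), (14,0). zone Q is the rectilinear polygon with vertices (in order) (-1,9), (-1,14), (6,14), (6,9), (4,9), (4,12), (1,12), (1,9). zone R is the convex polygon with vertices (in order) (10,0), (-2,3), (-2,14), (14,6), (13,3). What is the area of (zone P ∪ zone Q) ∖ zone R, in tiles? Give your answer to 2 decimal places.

|zone P ∪ zone Q| = 51.5.
|(zone P ∪ zone Q) ∩ zone R| = 33.2628.
|(zone P ∪ zone Q) ∖ zone R| = 51.5 − 33.2628 = 18.24.

18.24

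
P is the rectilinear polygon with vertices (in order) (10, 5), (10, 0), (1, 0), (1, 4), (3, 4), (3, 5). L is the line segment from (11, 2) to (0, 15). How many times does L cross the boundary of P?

The segment meets the boundary at (8.462,5), (10,3.182).

2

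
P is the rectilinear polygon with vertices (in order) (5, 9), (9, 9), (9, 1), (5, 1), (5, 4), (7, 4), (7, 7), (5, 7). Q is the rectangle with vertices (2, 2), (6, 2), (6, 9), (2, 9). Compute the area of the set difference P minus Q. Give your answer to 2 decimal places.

22.00

|P| = 26, |P∩Q| = 4.
|P ∖ Q| = |P| − |P∩Q| = 26 − 4 = 22.00.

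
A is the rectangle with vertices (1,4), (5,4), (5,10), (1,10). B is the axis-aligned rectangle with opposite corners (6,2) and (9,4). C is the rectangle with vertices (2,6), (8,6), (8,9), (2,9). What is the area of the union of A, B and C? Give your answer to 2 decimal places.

By inclusion–exclusion:
Individual areas: |A| = 24, |B| = 6, |C| = 18.
|A∩B| = 0 (no overlap).
|A∩C|: x∈[2,5], y∈[6,9] → 3·3 = 9.
|B∩C| = 0 (no overlap).
|A∩B∩C| = 0.
|A ∪ B ∪ C| = 48 − 9 + 0 = 39.00.

39.00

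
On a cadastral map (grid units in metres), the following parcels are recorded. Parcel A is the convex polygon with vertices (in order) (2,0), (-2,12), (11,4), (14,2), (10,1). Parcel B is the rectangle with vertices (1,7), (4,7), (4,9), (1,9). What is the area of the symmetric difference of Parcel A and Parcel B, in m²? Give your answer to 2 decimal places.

73.78

|Parcel A| = 79, |Parcel B| = 6, |Parcel A∩Parcel B| = 5.6106.
|Parcel A △ Parcel B| = |Parcel A| + |Parcel B| − 2·|Parcel A∩Parcel B| = 79 + 6 − 11.2212 = 73.78.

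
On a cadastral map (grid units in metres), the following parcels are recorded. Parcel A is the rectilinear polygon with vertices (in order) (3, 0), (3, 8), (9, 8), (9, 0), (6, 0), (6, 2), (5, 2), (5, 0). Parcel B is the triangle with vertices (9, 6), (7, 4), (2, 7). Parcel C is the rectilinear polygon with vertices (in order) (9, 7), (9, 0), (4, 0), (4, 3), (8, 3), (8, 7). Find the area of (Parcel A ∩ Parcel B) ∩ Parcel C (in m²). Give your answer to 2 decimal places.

The region (Parcel A ∩ Parcel B) ∩ Parcel C is the polygon with vertices (9,6), (8,5), (8,6.143).
By the shoelace formula its area is 0.57.

0.57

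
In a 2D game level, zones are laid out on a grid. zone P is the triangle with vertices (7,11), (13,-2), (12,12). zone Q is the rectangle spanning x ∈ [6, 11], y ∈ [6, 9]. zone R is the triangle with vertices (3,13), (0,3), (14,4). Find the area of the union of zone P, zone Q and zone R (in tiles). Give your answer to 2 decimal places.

95.13

By inclusion–exclusion:
Individual areas: |zone P| = 35.5, |zone Q| = 15, |zone R| = 68.5.
|zone P∩zone Q| = 7.1538.
|zone P∩zone R| = 8.8704.
|zone Q∩zone R| = 11.0404.
|zone P∩zone Q∩zone R| = 3.195.
|zone P ∪ zone Q ∪ zone R| = 119 − 27.0646 + 3.195 = 95.13.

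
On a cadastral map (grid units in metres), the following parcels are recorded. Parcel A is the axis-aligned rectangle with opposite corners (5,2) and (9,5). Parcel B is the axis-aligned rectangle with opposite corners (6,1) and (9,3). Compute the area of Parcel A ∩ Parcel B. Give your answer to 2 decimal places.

|Parcel A∩Parcel B|: x∈[6,9], y∈[2,3] → 3·1 = 3.

3.00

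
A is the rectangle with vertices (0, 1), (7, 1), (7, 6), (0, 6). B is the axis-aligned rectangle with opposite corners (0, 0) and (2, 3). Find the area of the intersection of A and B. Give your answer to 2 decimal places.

|A∩B|: x∈[0,2], y∈[1,3] → 2·2 = 4.

4.00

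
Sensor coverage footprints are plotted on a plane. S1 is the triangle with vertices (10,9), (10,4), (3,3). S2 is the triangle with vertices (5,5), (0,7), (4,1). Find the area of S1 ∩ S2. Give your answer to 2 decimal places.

The intersection is the polygon with vertices (3,3), (4.909,4.636), (4.556,3.222).
By the shoelace formula its area is 1.06.

1.06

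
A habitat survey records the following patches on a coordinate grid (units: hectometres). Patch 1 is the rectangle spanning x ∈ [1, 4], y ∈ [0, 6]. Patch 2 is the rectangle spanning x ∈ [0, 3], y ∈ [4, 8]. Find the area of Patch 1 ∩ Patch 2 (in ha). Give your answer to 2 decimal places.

4.00

|Patch 1∩Patch 2|: x∈[1,3], y∈[4,6] → 2·2 = 4.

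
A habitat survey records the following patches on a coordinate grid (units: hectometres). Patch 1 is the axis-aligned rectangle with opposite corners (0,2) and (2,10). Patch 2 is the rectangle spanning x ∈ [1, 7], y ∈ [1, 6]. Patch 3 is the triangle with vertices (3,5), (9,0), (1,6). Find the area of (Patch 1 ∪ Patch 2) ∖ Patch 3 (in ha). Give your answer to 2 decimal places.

40.17

|Patch 1 ∪ Patch 2| = 42.
|(Patch 1 ∪ Patch 2) ∩ Patch 3| = 1.8333.
|(Patch 1 ∪ Patch 2) ∖ Patch 3| = 42 − 1.8333 = 40.17.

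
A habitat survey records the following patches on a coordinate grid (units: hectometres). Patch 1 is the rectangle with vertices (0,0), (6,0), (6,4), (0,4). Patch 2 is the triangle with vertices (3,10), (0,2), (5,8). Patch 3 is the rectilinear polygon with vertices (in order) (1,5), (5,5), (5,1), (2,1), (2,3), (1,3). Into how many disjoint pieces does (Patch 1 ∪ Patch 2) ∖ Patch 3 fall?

2

(Patch 1 ∪ Patch 2) ∖ Patch 3 splits into 2 disjoint pieces (area 14.0833, area 8.9375).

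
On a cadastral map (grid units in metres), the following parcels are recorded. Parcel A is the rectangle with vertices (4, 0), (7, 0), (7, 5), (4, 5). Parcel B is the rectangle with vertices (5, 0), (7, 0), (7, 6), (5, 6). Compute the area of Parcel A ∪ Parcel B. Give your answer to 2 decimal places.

17.00

By inclusion–exclusion:
Individual areas: |Parcel A| = 15, |Parcel B| = 12.
|Parcel A∩Parcel B|: x∈[5,7], y∈[0,5] → 2·5 = 10.
|Parcel A ∪ Parcel B| = 27 − 10 = 17.00.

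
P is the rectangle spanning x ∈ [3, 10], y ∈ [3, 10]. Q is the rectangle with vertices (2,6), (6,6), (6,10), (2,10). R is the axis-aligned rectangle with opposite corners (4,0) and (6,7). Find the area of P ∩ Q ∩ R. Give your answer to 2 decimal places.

2.00

The intersection is the polygon with vertices (6,6), (4,6), (4,7), (6,7).
By the shoelace formula its area is 2.00.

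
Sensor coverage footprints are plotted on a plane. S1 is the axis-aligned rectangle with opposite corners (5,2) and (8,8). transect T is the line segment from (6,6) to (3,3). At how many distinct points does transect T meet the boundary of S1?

The segment meets the boundary at (5,5).

1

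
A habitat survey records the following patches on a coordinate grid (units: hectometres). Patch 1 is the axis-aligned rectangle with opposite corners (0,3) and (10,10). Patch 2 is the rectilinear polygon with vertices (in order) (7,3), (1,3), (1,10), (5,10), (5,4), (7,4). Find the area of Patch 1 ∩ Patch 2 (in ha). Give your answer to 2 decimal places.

The intersection is the polygon with vertices (5,10), (5,4), (7,4), (7,3), (1,3), (1,10).
By the shoelace formula its area is 30.00.

30.00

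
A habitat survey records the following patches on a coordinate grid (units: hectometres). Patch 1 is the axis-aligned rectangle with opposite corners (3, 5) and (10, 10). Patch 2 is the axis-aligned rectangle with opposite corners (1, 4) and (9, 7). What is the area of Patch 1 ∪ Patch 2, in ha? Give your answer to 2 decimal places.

By inclusion–exclusion:
Individual areas: |Patch 1| = 35, |Patch 2| = 24.
|Patch 1∩Patch 2|: x∈[3,9], y∈[5,7] → 6·2 = 12.
|Patch 1 ∪ Patch 2| = 59 − 12 = 47.00.

47.00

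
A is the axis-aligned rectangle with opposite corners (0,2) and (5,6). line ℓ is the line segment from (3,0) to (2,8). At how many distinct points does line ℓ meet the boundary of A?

2

The segment meets the boundary at (2.25,6), (2.75,2).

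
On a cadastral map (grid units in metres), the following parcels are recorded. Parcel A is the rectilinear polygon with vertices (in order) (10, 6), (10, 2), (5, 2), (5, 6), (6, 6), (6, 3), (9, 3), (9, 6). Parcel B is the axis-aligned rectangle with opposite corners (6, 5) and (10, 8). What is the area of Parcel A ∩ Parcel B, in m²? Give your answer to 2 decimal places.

1.00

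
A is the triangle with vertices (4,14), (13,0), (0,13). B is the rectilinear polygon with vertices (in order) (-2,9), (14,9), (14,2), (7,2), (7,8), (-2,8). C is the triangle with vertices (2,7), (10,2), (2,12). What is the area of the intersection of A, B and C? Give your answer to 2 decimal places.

The intersection is the polygon with vertices (5,8), (4,9), (4.4,9), (5.2,8).
By the shoelace formula its area is 0.30.

0.30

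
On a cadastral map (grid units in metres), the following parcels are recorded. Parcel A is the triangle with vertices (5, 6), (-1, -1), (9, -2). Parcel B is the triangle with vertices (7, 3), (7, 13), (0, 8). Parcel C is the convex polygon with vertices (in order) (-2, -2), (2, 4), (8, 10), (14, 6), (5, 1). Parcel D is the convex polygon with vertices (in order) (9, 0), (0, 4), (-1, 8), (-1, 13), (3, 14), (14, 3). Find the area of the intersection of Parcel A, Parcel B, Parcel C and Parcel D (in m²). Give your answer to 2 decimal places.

The intersection is the polygon with vertices (4.165,5.025), (5,6), (6.222,3.556).
By the shoelace formula its area is 1.62.

1.62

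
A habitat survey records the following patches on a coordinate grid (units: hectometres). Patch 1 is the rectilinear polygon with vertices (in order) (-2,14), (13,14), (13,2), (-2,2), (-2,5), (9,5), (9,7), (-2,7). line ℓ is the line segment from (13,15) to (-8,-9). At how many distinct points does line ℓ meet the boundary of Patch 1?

4

The segment meets the boundary at (1.625,2), (4.25,5), (6,7), (12.125,14).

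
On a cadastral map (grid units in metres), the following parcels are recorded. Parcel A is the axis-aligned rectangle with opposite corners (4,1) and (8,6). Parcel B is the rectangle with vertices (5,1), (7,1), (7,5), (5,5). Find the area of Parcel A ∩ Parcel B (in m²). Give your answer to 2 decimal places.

|Parcel A∩Parcel B|: x∈[5,7], y∈[1,5] → 2·4 = 8.

8.00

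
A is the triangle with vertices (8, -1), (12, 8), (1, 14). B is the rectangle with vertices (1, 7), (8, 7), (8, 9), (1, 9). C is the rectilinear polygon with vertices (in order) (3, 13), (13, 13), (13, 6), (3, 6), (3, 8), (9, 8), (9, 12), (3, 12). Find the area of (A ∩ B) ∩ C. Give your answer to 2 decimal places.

3.97

The region (A ∩ B) ∩ C is the polygon with vertices (8,7), (4.267,7), (3.8,8), (8,8).
By the shoelace formula its area is 3.97.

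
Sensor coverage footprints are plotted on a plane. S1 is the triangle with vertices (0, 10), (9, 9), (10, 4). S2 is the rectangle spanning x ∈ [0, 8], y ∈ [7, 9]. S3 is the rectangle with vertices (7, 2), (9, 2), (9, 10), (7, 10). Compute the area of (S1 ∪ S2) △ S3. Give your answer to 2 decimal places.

29.02

|S1 ∪ S2| = 28.6667.
|(S1 ∪ S2) ∩ S3| = 7.8222.
|(S1 ∪ S2) △ S3| = 28.6667 + 16 − 15.6444 = 29.02.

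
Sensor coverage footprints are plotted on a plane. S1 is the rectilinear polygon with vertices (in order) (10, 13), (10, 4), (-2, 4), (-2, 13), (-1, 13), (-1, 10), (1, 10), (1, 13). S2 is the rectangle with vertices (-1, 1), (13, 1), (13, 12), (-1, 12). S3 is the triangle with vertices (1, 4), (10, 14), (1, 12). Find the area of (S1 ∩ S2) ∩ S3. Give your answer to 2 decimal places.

The region (S1 ∩ S2) ∩ S3 is the polygon with vertices (1,12), (8.2,12), (1,4), (1,10).
By the shoelace formula its area is 28.80.

28.80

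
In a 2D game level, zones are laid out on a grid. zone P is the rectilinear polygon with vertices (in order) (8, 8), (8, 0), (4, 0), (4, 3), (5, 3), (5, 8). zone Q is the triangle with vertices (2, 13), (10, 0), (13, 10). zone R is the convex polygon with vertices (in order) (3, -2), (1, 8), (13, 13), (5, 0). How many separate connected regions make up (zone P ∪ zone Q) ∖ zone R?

(zone P ∪ zone Q) ∖ zone R splits into 2 disjoint pieces (area 31.3787, area 10.0912).

2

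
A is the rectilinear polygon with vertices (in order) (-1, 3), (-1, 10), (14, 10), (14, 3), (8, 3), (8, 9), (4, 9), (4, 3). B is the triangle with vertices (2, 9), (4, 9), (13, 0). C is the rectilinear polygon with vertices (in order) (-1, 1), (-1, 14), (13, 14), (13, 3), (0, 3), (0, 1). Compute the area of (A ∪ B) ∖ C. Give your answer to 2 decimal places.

|A ∪ B| = 87.0909.
|(A ∪ B) ∩ C| = 79.0909.
|(A ∪ B) ∖ C| = 87.0909 − 79.0909 = 8.00.

8.00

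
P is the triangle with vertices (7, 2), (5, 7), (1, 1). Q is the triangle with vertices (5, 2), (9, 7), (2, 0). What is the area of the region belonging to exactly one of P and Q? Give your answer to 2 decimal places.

|P| = 16, |Q| = 3.5, |P∩Q| = 2.0032.
|P △ Q| = |P| + |Q| − 2·|P∩Q| = 16 + 3.5 − 4.0063 = 15.49.

15.49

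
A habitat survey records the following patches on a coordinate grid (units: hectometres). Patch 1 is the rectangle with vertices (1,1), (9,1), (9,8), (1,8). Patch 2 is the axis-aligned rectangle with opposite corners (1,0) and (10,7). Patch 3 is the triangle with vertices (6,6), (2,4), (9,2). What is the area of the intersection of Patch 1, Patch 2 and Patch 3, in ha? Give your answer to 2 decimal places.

The intersection is the polygon with vertices (2,4), (6,6), (9,2).
By the shoelace formula its area is 11.00.

11.00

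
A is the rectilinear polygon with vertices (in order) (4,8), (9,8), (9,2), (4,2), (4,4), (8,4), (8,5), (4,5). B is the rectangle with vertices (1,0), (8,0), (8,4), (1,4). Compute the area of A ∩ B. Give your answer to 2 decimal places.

The intersection is the polygon with vertices (4,2), (4,4), (8,4), (8,2).
By the shoelace formula its area is 8.00.

8.00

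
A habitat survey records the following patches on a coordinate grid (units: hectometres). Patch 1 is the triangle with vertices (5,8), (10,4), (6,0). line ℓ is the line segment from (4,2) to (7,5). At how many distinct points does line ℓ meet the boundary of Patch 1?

The segment meets the boundary at (5.556,3.556).

1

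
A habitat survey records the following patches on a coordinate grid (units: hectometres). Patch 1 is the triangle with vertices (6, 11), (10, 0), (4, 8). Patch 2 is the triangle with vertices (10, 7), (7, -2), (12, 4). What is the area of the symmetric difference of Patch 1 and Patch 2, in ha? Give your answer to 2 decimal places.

|Patch 1| = 17, |Patch 2| = 13.5, |Patch 1∩Patch 2| = 1.2118.
|Patch 1 △ Patch 2| = |Patch 1| + |Patch 2| − 2·|Patch 1∩Patch 2| = 17 + 13.5 − 2.4235 = 28.08.

28.08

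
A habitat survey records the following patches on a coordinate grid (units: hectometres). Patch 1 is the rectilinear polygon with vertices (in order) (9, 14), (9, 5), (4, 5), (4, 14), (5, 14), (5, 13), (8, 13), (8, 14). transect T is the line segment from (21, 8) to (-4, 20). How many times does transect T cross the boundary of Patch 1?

2

The segment meets the boundary at (8.5,14), (9,13.76).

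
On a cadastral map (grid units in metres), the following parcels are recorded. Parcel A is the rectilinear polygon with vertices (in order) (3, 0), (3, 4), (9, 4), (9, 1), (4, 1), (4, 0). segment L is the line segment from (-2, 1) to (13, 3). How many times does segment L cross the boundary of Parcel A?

2

The segment meets the boundary at (9,2.467), (3,1.667).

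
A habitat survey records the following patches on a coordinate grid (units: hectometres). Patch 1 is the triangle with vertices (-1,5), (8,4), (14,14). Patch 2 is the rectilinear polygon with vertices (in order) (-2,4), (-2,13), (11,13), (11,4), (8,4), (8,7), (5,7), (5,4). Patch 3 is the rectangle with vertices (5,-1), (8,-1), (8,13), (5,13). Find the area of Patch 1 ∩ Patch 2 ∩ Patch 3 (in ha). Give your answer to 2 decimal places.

7.50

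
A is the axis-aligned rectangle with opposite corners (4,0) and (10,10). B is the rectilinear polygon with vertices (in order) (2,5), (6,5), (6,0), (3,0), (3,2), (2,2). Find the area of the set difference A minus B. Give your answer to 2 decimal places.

50.00

|A| = 60, |A∩B| = 10.
|A ∖ B| = |A| − |A∩B| = 60 − 10 = 50.00.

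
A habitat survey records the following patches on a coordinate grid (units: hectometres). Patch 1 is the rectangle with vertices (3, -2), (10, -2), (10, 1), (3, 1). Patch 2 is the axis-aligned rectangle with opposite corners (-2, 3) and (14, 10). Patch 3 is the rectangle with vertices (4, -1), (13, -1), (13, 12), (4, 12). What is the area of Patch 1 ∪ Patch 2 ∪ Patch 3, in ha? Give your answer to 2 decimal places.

175.00

By inclusion–exclusion:
Individual areas: |Patch 1| = 21, |Patch 2| = 112, |Patch 3| = 117.
|Patch 1∩Patch 2| = 0 (no overlap).
|Patch 1∩Patch 3|: x∈[4,10], y∈[-1,1] → 6·2 = 12.
|Patch 2∩Patch 3|: x∈[4,13], y∈[3,10] → 9·7 = 63.
|Patch 1∩Patch 2∩Patch 3| = 0.
|Patch 1 ∪ Patch 2 ∪ Patch 3| = 250 − 75 + 0 = 175.00.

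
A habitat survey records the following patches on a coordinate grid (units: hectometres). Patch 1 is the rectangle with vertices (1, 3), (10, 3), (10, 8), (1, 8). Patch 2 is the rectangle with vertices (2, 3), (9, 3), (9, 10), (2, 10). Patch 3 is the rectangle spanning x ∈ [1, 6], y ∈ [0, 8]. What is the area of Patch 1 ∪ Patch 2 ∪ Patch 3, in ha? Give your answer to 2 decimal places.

By inclusion–exclusion:
Individual areas: |Patch 1| = 45, |Patch 2| = 49, |Patch 3| = 40.
|Patch 1∩Patch 2|: x∈[2,9], y∈[3,8] → 7·5 = 35.
|Patch 1∩Patch 3|: x∈[1,6], y∈[3,8] → 5·5 = 25.
|Patch 2∩Patch 3|: x∈[2,6], y∈[3,8] → 4·5 = 20.
|Patch 1∩Patch 2∩Patch 3| = 20.
|Patch 1 ∪ Patch 2 ∪ Patch 3| = 134 − 80 + 20 = 74.00.

74.00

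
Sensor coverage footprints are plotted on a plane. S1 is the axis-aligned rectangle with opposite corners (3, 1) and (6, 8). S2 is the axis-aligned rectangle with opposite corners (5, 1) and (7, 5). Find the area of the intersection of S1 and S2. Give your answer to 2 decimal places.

|S1∩S2|: x∈[5,6], y∈[1,5] → 1·4 = 4.

4.00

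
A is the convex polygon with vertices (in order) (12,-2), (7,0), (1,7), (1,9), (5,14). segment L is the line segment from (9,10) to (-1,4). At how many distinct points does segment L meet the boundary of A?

2

The segment meets the boundary at (2.019,5.811), (7.218,8.931).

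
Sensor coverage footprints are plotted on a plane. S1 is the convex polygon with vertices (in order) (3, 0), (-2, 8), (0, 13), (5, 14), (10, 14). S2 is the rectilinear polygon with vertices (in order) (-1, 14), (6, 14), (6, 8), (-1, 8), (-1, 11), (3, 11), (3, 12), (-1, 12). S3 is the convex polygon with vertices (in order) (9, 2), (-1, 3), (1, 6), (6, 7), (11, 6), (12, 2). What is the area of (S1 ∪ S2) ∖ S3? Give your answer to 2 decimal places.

|S1 ∪ S2| = 93.85.
|(S1 ∪ S2) ∩ S3| = 17.9289.
|(S1 ∪ S2) ∖ S3| = 93.85 − 17.9289 = 75.92.

75.92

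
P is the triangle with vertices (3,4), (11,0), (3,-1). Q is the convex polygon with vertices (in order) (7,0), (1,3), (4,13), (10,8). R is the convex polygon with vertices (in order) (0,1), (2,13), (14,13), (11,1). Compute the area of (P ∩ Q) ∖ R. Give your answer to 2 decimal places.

|P ∩ Q| = 8.6316.
|(P ∩ Q) ∩ R| = 7.4441.
|(P ∩ Q) ∖ R| = 8.6316 − 7.4441 = 1.19.

1.19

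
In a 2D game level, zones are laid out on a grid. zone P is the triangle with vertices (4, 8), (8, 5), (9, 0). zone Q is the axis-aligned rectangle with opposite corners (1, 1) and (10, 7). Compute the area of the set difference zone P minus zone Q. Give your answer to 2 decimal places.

|zone P| = 8.5, |zone P∩zone Q| = 7.9333.
|zone P ∖ zone Q| = |zone P| − |zone P∩zone Q| = 8.5 − 7.9333 = 0.57.

0.57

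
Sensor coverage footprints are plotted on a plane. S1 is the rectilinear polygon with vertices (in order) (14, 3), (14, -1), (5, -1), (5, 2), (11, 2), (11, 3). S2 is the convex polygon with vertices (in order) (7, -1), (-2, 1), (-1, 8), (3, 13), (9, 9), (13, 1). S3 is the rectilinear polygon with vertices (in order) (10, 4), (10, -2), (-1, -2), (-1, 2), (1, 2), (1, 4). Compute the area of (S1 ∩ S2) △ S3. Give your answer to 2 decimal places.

54.44

|S1 ∩ S2| = 18.5556.
|(S1 ∩ S2) ∩ S3| = 13.0556.
|(S1 ∩ S2) △ S3| = 18.5556 + 62 − 26.1111 = 54.44.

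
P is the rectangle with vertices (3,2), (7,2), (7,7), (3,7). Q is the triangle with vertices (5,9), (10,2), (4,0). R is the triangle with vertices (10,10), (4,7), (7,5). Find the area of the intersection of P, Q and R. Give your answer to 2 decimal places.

2.58

The intersection is the polygon with vertices (4.778,7), (6.429,7), (7,6.2), (7,5), (4.724,6.517).
By the shoelace formula its area is 2.58.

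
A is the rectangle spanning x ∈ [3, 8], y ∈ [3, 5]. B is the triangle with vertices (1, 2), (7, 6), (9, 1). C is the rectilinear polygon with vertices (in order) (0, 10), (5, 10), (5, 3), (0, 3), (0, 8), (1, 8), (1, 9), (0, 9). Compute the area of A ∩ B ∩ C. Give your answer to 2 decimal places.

The intersection is the polygon with vertices (3,3), (3,3.333), (5,4.667), (5,3).
By the shoelace formula its area is 2.00.

2.00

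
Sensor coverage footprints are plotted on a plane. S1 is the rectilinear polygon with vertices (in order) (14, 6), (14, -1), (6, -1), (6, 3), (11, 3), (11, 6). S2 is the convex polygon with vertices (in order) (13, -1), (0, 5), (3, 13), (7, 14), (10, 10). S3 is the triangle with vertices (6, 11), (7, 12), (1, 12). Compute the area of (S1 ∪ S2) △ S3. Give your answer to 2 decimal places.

|S1 ∪ S2| = 129.4895.
|(S1 ∪ S2) ∩ S3| = 2.7544.
|(S1 ∪ S2) △ S3| = 129.4895 + 3 − 5.5087 = 126.98.

126.98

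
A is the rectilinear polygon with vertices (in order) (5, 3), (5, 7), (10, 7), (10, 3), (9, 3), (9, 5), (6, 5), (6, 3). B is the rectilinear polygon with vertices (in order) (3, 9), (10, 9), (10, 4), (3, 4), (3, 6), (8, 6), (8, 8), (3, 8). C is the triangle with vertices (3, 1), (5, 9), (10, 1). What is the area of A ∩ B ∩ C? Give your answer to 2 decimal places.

3.19

The intersection is the polygon with vertices (6.875,6), (7.5,5), (6,5), (6,4), (5,4), (5,6).
By the shoelace formula its area is 3.19.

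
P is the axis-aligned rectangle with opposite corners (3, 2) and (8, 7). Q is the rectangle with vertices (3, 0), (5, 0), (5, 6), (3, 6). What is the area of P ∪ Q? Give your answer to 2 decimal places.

29.00

By inclusion–exclusion:
Individual areas: |P| = 25, |Q| = 12.
|P∩Q|: x∈[3,5], y∈[2,6] → 2·4 = 8.
|P ∪ Q| = 37 − 8 = 29.00.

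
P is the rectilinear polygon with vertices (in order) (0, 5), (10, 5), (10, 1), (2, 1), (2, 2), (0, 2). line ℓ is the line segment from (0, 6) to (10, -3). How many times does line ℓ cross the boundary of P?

2

The segment meets the boundary at (1.111,5), (5.556,1).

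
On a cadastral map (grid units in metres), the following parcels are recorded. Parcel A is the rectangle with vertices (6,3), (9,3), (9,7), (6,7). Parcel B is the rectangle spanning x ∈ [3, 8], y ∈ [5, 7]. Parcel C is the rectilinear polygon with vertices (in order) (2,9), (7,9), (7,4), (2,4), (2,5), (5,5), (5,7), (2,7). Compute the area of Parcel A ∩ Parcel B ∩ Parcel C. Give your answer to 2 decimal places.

2.00

The intersection is the polygon with vertices (6,5), (6,7), (7,7), (7,5).
By the shoelace formula its area is 2.00.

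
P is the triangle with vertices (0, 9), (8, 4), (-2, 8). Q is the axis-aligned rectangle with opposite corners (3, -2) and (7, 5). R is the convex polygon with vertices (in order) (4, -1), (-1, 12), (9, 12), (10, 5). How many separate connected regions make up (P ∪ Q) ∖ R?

(P ∪ Q) ∖ R splits into 2 disjoint pieces (area 9.8, area 2.8595).

2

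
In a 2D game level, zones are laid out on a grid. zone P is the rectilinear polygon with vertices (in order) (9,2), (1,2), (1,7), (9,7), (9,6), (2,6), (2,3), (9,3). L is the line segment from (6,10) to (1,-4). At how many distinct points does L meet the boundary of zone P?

4

The segment meets the boundary at (3.143,2), (3.5,3), (4.929,7), (4.571,6).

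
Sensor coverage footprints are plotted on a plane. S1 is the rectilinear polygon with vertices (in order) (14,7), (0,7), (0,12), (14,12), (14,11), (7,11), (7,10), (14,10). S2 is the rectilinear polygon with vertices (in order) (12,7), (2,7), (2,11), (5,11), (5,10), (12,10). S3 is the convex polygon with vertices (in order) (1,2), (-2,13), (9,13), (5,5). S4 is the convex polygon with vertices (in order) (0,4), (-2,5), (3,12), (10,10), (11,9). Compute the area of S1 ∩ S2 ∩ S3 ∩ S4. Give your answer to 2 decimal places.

17.19

The intersection is the polygon with vertices (5,11), (5,10), (7,10), (7.5,10), (6,7), (2,7), (2,10.6), (2.286,11).
By the shoelace formula its area is 17.19.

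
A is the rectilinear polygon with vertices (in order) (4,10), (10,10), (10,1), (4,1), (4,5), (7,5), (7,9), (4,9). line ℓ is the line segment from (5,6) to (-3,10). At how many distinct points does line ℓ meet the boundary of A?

0

The segment lies entirely outside A and never meets its boundary.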